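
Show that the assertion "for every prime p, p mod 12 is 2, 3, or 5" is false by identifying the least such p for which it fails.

Check each prime p in order until the claim fails.
For p = 2, 3, 5 the conclusion holds.
p = 7: 7 mod 12 = 7 — not in {2, 3, 5}.

p = 7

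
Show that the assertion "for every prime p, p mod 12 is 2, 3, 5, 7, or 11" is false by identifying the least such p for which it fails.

p = 13

Check each prime p in order until the claim fails.
The first 5 eligible values, up to p = 11, all satisfy the conclusion.
p = 13: 13 mod 12 = 1 — not in {2, 3, 5, 7, 11}.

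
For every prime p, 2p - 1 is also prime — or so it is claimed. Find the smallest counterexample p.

Check each prime p in order until 2p - 1 is not prime.
p = 2: 2p - 1 = 3, prime.
p = 3: 2p - 1 = 5, prime.
p = 5: 2p - 1 = 9 = 3 × 3, not prime.
Hence p = 5 is a counterexample.

p = 5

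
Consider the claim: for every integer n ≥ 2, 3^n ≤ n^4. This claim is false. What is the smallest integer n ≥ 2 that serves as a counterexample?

n = 8

A counterexample is any integer n ≥ 2 such that 3^n > n^4; we check each in order.
The first 6 eligible values, up to n = 7, all satisfy the conclusion.
n = 8: 3^n = 6561 and n^4 = 4096, so 6561 > 4096.
Thus n = 8 disproves the claim, and no smaller n works.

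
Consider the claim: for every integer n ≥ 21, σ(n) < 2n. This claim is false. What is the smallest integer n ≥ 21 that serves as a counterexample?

n = 24

A counterexample is any integer n ≥ 21 such that the claim fails; we check each in order.
n = 21: σ(21) = 32; 32 < 42.
n = 22: σ(22) = 36; 36 < 44.
n = 23: σ(23) = 24; 24 < 46.
n = 24: σ(24) = 60; 60 ≥ 48.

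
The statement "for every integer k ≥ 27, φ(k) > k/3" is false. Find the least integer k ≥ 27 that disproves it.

k = 30

We need the least integer k ≥ 27 for which the claim fails.
For k = 27, 28, 29 the conclusion holds.
k = 30: φ(30) = 8 and 30/3 = 10, so φ(30) ≤ 30/3.
So k = 30 is the smallest counterexample.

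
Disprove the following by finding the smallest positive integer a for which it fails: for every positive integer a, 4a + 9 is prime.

A counterexample is any positive integer a such that 4a + 9 is not prime; we check each in order.
a = 1: 4a + 9 = 13, prime.
a = 2: 4a + 9 = 17, prime.
a = 3: 4a + 9 = 21 = 3 × 7, composite.
Thus a = 3 disproves the claim, and no smaller a works.

a = 3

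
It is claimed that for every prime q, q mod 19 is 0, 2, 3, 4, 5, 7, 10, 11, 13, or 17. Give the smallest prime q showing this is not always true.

For q = 2, 3, 5, 7, 11, 13, 17, 19, 23, 29 the conclusion holds.
q = 31: 31 mod 19 = 12 — not in {0, 2, 3, 4, 5, 7, 10, 11, 13, 17}.
Thus q = 31 disproves the claim, and no smaller q works.

q = 31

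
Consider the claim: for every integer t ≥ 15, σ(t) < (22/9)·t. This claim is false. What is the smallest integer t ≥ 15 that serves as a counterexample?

We need the least integer t ≥ 15 for which the claim fails.
The first 9 eligible values, up to t = 23, all satisfy the conclusion.
t = 24: σ(24) = 60; 60 ≥ 176/3.
Hence t = 24 is a counterexample.

t = 24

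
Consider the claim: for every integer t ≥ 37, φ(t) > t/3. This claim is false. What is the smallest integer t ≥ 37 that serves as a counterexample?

t = 42

t = 37: φ(37) = 36 and 37/3 = 37/3, so φ(37) > 37/3.
t = 38: φ(38) = 18 and 38/3 = 38/3, so φ(38) > 38/3.
t = 39: φ(39) = 24 and 39/3 = 13, so φ(39) > 39/3.
t = 40: φ(40) = 16 and 40/3 = 40/3, so φ(40) > 40/3.
t = 41: φ(41) = 40 and 41/3 = 41/3, so φ(41) > 41/3.
t = 42: φ(42) = 12 and 42/3 = 14, so φ(42) ≤ 42/3.
So t = 42 is the smallest counterexample.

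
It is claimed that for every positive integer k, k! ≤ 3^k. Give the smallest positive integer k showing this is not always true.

k = 7

We need the least positive integer k for which k! > 3^k.
For k = 1, 2, 3, 4, 5, 6 the conclusion holds.
k = 7: k! = 5040 and 3^k = 2187, so 5040 > 2187.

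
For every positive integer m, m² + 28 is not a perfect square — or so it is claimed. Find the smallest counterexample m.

m = 6

The first 5 eligible values, up to m = 5, all satisfy the conclusion.
m = 6: 6² + 28 = 64 = 8², a perfect square.
Thus m = 6 disproves the claim, and no smaller m works.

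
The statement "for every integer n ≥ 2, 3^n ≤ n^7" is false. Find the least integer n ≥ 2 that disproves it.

For n = 2, 3, 4, 5, …, 16, 17, 18 the conclusion holds.
n = 19: 3^n = 1162261467 and n^7 = 893871739, so 1162261467 > 893871739.

n = 19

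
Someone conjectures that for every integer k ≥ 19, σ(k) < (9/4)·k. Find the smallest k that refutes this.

k = 24

Check each integer k ≥ 19 in order until the claim fails.
k = 19: σ(19) = 20; 20 < 171/4.
k = 20: σ(20) = 42; 42 < 45.
k = 21: σ(21) = 32; 32 < 189/4.
k = 22: σ(22) = 36; 36 < 99/2.
k = 23: σ(23) = 24; 24 < 207/4.
k = 24: σ(24) = 60; 60 ≥ 54.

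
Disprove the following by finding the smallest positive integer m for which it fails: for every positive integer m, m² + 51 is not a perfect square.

m = 7

A counterexample is any positive integer m such that m² + 51 is a perfect square; we check each in order.
The first 6 eligible values, up to m = 6, all satisfy the conclusion.
m = 7: 7² + 51 = 100 = 10², a perfect square.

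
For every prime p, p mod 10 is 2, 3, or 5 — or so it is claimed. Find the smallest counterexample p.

We need the least prime p for which the claim fails.
p = 2: 2 mod 10 = 2.
p = 3: 3 mod 10 = 3.
p = 5: 5 mod 10 = 5.
p = 7: 7 mod 10 = 7 — not in {2, 3, 5}.
Thus p = 7 disproves the claim, and no smaller p works.

p = 7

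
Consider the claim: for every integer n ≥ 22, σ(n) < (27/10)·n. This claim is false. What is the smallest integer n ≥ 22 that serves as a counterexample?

n = 60

Check each integer n ≥ 22 in order until the claim fails.
For n = 22, 23, 24, 25, …, 57, 58, 59 the conclusion holds.
n = 60: σ(60) = 168; 168 ≥ 162.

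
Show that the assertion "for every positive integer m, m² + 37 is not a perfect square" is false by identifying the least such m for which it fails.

m = 18

Check each positive integer m in order until m² + 37 is a perfect square.
For m = 1, 2, 3, 4, …, 15, 16, 17 the conclusion holds.
m = 18: 18² + 37 = 361 = 19², a perfect square.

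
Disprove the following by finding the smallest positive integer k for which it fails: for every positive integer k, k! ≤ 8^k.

Check each positive integer k in order until k! > 8^k.
For k = 1, 2, 3, 4, …, 17, 18, 19 the conclusion holds.
k = 20: k! = 2432902008176640000 and 8^k = 1152921504606846976, so 2432902008176640000 > 1152921504606846976.
Hence k = 20 is a counterexample.

k = 20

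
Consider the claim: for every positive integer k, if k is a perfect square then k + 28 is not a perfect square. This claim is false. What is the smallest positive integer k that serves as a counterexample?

k = 36

For k = 1, 4, 9, 16, 25 the conclusion holds.
k = 36: 36 = 6² and 36 + 28 = 64 = 8².
Thus k = 36 disproves the claim, and no smaller k works.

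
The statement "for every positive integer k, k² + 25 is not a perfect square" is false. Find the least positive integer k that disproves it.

k = 12

The first 11 eligible values, up to k = 11, all satisfy the conclusion.
k = 12: 12² + 25 = 169 = 13², a perfect square.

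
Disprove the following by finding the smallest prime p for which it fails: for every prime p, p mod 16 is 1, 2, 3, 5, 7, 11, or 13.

p = 31

A counterexample is any prime p such that the claim fails; we check each in order.
For p = 2, 3, 5, 7, 11, 13, 17, 19, 23, 29 the conclusion holds.
p = 31: 31 mod 16 = 15 — not in {1, 2, 3, 5, 7, 11, 13}.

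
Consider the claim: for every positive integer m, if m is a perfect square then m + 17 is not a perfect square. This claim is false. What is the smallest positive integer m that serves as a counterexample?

m = 64

Check each positive integer m in order until m is a perfect square but m + 17 is a perfect square.
For m = 1, 4, 9, 16, 25, 36, 49 the conclusion holds.
m = 64: 64 = 8² and 64 + 17 = 81 = 9².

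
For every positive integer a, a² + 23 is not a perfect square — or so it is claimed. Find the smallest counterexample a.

a = 11

For a = 1, 2, 3, 4, 5, 6, 7, 8, 9, 10 the conclusion holds.
a = 11: 11² + 23 = 144 = 12², a perfect square.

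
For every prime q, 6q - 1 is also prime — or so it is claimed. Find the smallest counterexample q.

q = 11

q = 2: 6q - 1 = 11, prime.
q = 3: 6q - 1 = 17, prime.
q = 5: 6q - 1 = 29, prime.
q = 7: 6q - 1 = 41, prime.
q = 11: 6q - 1 = 65 = 5 × 13, not prime.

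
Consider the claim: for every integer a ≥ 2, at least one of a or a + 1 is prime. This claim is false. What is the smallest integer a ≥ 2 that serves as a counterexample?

A counterexample is any integer a ≥ 2 such that a, a + 1 are both composite; we check each in order.
a = 2: 2 is prime.
a = 3: 3 is prime.
a = 4: 5 is prime.
a = 5: 5 is prime.
a = 6: 7 is prime.
a = 7: 7 is prime.
a = 8: 8 = 2 × 4; 9 = 3 × 3 — both composite.
Hence a = 8 is a counterexample.

a = 8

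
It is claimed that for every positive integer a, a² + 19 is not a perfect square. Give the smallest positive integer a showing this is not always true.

Check each positive integer a in order until a² + 19 is a perfect square.
a = 1: 1² + 19 = 20, not a perfect square.
a = 2: 2² + 19 = 23, not a perfect square.
a = 3: 3² + 19 = 28, not a perfect square.
a = 4: 4² + 19 = 35, not a perfect square.
a = 5: 5² + 19 = 44, not a perfect square.
a = 6: 6² + 19 = 55, not a perfect square.
a = 7: 7² + 19 = 68, not a perfect square.
a = 8: 8² + 19 = 83, not a perfect square.
a = 9: 9² + 19 = 100 = 10², a perfect square.
Thus a = 9 disproves the claim, and no smaller a works.

a = 9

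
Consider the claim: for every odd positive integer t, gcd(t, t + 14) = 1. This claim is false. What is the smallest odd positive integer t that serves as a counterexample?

t = 7

For t = 1, 3, 5 the conclusion holds.
t = 7: gcd(7, 21) = 7.
Thus t = 7 disproves the claim, and no smaller t works.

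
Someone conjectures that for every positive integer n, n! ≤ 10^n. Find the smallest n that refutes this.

For n = 1, 2, 3, 4, …, 22, 23, 24 the conclusion holds.
n = 25: n! = 15511210043330985984000000 and 10^n = 10000000000000000000000000, so 15511210043330985984000000 > 10000000000000000000000000.
Hence n = 25 is a counterexample.

n = 25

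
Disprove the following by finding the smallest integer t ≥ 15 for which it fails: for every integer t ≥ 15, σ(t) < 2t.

t = 18

For t = 15, 16, 17 the conclusion holds.
t = 18: σ(18) = 39; 39 ≥ 36.
Thus t = 18 disproves the claim, and no smaller t works.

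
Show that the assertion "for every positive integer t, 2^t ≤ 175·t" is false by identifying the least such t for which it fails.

t = 11

A counterexample is any positive integer t such that 2^t > 175·t; we check each in order.
For t = 1, 2, 3, 4, 5, 6, 7, 8, 9, 10 the conclusion holds.
t = 11: 2^t = 2048 and 175·t = 1925, so 2048 > 1925.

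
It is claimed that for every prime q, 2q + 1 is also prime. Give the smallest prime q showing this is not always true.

We need the least prime q for which 2q + 1 is not prime.
For q = 2, 3, 5 the conclusion holds.
q = 7: 2q + 1 = 15 = 3 × 5, not prime.

q = 7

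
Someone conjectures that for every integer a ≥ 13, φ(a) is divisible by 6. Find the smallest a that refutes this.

We need the least integer a ≥ 13 for which φ(a) is not divisible by 6.
a = 13: φ(13) = 12; 12 mod 6 = 0.
a = 14: φ(14) = 6; 6 mod 6 = 0.
a = 15: φ(15) = 8; 8 mod 6 = 2.
So a = 15 is the smallest counterexample.

a = 15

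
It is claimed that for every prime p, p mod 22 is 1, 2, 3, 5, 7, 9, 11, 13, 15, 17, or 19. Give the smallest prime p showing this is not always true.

p = 43

We need the least prime p for which the claim fails.
For p = 2, 3, 5, 7, …, 31, 37, 41 the conclusion holds.
p = 43: 43 mod 22 = 21 — not in {1, 2, 3, 5, 7, 9, 11, 13, 15, 17, 19}.
Hence p = 43 is a counterexample.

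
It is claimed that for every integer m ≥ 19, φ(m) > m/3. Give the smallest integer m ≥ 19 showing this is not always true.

A counterexample is any integer m ≥ 19 such that the claim fails; we check each in order.
For m = 19, 20, 21, 22, 23 the conclusion holds.
m = 24: φ(24) = 8 and 24/3 = 8, so φ(24) ≤ 24/3.
So m = 24 is the smallest counterexample.

m = 24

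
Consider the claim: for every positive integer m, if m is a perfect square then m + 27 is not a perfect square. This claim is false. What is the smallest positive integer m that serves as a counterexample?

m = 9

m = 1: 1 + 27 = 28, not a perfect square.
m = 4: 4 + 27 = 31, not a perfect square.
m = 9: 9 = 3² and 9 + 27 = 36 = 6².
So m = 9 is the smallest counterexample.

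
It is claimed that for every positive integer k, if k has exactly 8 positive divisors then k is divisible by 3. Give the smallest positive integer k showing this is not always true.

k = 40

Check each positive integer k in order until k has exactly 8 positive divisors but k is not divisible by 3.
k = 24: τ(24) = 8; 24 mod 3 = 0.
k = 30: τ(30) = 8; 30 mod 3 = 0.
k = 40: τ(40) = 8; 40 mod 3 = 1.
Hence k = 40 is a counterexample.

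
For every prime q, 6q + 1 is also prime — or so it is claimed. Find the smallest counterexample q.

q = 19

A counterexample is any prime q such that 6q + 1 is not prime; we check each in order.
The first 7 eligible values, up to q = 17, all satisfy the conclusion.
q = 19: 6q + 1 = 115 = 5 × 23, not prime.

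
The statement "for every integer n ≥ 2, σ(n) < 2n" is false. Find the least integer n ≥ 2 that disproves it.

n = 6

A counterexample is any integer n ≥ 2 such that the claim fails; we check each in order.
n = 2: σ(2) = 3; 3 < 4.
n = 3: σ(3) = 4; 4 < 6.
n = 4: σ(4) = 7; 7 < 8.
n = 5: σ(5) = 6; 6 < 10.
n = 6: σ(6) = 12; 12 ≥ 12.
So n = 6 is the smallest counterexample.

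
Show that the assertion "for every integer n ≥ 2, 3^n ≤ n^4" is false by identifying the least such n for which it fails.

n = 8

A counterexample is any integer n ≥ 2 such that 3^n > n^4; we check each in order.
n = 2: 3^n = 9 and n^4 = 16, so 9 ≤ 16.
n = 3: 3^n = 27 and n^4 = 81, so 27 ≤ 81.
n = 4: 3^n = 81 and n^4 = 256, so 81 ≤ 256.
n = 5: 3^n = 243 and n^4 = 625, so 243 ≤ 625.
n = 6: 3^n = 729 and n^4 = 1296, so 729 ≤ 1296.
n = 7: 3^n = 2187 and n^4 = 2401, so 2187 ≤ 2401.
n = 8: 3^n = 6561 and n^4 = 4096, so 6561 > 4096.
So n = 8 is the smallest counterexample.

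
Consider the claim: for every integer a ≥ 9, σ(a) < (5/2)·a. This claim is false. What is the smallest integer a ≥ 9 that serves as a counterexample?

a = 24

We need the least integer a ≥ 9 for which the claim fails.
The first 15 eligible values, up to a = 23, all satisfy the conclusion.
a = 24: σ(24) = 60; 60 ≥ 60.
Hence a = 24 is a counterexample.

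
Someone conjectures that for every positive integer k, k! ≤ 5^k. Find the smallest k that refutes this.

Check each positive integer k in order until k! > 5^k.
For k = 1, 2, 3, 4, …, 9, 10, 11 the conclusion holds.
k = 12: k! = 479001600 and 5^k = 244140625, so 479001600 > 244140625.

k = 12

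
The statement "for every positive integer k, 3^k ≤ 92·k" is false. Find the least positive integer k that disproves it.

A counterexample is any positive integer k such that 3^k > 92·k; we check each in order.
k = 1: 3^k = 3 and 92·k = 92, so 3 ≤ 92.
k = 2: 3^k = 9 and 92·k = 184, so 9 ≤ 184.
k = 3: 3^k = 27 and 92·k = 276, so 27 ≤ 276.
k = 4: 3^k = 81 and 92·k = 368, so 81 ≤ 368.
k = 5: 3^k = 243 and 92·k = 460, so 243 ≤ 460.
k = 6: 3^k = 729 and 92·k = 552, so 729 > 552.

k = 6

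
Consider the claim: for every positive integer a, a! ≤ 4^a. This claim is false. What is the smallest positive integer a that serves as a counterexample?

a = 9

We need the least positive integer a for which a! > 4^a.
The first 8 eligible values, up to a = 8, all satisfy the conclusion.
a = 9: a! = 362880 and 4^a = 262144, so 362880 > 262144.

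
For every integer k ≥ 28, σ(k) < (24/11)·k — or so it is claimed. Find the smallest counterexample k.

k = 30

A counterexample is any integer k ≥ 28 such that the claim fails; we check each in order.
For k = 28, 29 the conclusion holds.
k = 30: σ(30) = 72; 72 ≥ 720/11.
Thus k = 30 disproves the claim, and no smaller k works.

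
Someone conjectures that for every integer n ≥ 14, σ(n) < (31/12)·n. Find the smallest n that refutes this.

We need the least integer n ≥ 14 for which the claim fails.
For n = 14, 15, 16, 17, …, 45, 46, 47 the conclusion holds.
n = 48: σ(48) = 124; 124 ≥ 124.
Hence n = 48 is a counterexample.

n = 48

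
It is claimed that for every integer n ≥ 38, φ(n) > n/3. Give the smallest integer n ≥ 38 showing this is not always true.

The first 4 eligible values, up to n = 41, all satisfy the conclusion.
n = 42: φ(42) = 12 and 42/3 = 14, so φ(42) ≤ 42/3.

n = 42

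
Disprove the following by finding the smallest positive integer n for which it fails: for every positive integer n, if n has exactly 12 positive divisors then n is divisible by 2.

n = 315

Check each positive integer n in order until n has exactly 12 positive divisors but n is not divisible by 2.
For n = 60, 72, 84, 90, …, 294, 306, 308 the conclusion holds.
n = 315: τ(315) = 12; 315 mod 2 = 1.
Hence n = 315 is a counterexample.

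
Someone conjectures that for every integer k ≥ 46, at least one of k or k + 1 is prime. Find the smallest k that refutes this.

k = 46: 47 is prime.
k = 47: 47 is prime.
k = 48: 48 = 2 × 24; 49 = 7 × 7 — both composite.
Thus k = 48 disproves the claim, and no smaller k works.

k = 48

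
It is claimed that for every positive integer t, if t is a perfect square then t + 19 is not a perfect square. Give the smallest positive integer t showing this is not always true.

A counterexample is any positive integer t such that t is a perfect square but t + 19 is a perfect square; we check each in order.
t = 1: 1 + 19 = 20, not a perfect square.
t = 4: 4 + 19 = 23, not a perfect square.
t = 9: 9 + 19 = 28, not a perfect square.
t = 16: 16 + 19 = 35, not a perfect square.
t = 25: 25 + 19 = 44, not a perfect square.
t = 36: 36 + 19 = 55, not a perfect square.
t = 49: 49 + 19 = 68, not a perfect square.
t = 64: 64 + 19 = 83, not a perfect square.
t = 81: 81 = 9² and 81 + 19 = 100 = 10².
Thus t = 81 disproves the claim, and no smaller t works.

t = 81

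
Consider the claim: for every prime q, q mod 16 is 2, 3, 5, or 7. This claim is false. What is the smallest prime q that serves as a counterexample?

q = 11

The first 4 eligible values, up to q = 7, all satisfy the conclusion.
q = 11: 11 mod 16 = 11 — not in {2, 3, 5, 7}.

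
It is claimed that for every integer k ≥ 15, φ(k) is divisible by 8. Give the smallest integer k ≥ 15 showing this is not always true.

For k = 15, 16, 17 the conclusion holds.
k = 18: φ(18) = 6; 6 mod 8 = 6.

k = 18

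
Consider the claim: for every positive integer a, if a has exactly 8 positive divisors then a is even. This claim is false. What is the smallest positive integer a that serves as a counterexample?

We need the least positive integer a for which a has exactly 8 positive divisors but a is odd.
For a = 24, 30, 40, 42, …, 88, 102, 104 the conclusion holds.
a = 105: divisors of 105: 1, 3, 5, 7, 15, 21, 35, 105; 105 is odd.

a = 105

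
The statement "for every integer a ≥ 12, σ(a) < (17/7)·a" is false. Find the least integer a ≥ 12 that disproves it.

a = 24

We need the least integer a ≥ 12 for which the claim fails.
For a = 12, 13, 14, 15, …, 21, 22, 23 the conclusion holds.
a = 24: σ(24) = 60; 60 ≥ 408/7.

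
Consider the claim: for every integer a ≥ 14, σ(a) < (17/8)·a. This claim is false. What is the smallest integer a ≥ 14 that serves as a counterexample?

a = 18

The first 4 eligible values, up to a = 17, all satisfy the conclusion.
a = 18: σ(18) = 39; 39 ≥ 153/4.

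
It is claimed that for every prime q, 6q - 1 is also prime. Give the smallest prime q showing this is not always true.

q = 2: 6q - 1 = 11, prime.
q = 3: 6q - 1 = 17, prime.
q = 5: 6q - 1 = 29, prime.
q = 7: 6q - 1 = 41, prime.
q = 11: 6q - 1 = 65 = 5 × 13, not prime.
Thus q = 11 disproves the claim, and no smaller q works.

q = 11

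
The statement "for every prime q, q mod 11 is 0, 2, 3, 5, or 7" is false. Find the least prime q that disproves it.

q = 17

We need the least prime q for which the claim fails.
q = 2: 2 mod 11 = 2.
q = 3: 3 mod 11 = 3.
q = 5: 5 mod 11 = 5.
q = 7: 7 mod 11 = 7.
q = 11: 11 mod 11 = 0.
q = 13: 13 mod 11 = 2.
q = 17: 17 mod 11 = 6 — not in {0, 2, 3, 5, 7}.
So q = 17 is the smallest counterexample.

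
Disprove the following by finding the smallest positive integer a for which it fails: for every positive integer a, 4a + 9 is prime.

A counterexample is any positive integer a such that 4a + 9 is not prime; we check each in order.
a = 1: 4a + 9 = 13, prime.
a = 2: 4a + 9 = 17, prime.
a = 3: 4a + 9 = 21 = 3 × 7, composite.

a = 3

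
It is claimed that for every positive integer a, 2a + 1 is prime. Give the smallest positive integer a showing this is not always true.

a = 4

We need the least positive integer a for which 2a + 1 is not prime.
For a = 1, 2, 3 the conclusion holds.
a = 4: 2a + 1 = 9 = 3 × 3, composite.
Hence a = 4 is a counterexample.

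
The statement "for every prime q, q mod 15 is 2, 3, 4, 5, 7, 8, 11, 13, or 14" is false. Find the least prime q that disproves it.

q = 31

Check each prime q in order until the claim fails.
The first 10 eligible values, up to q = 29, all satisfy the conclusion.
q = 31: 31 mod 15 = 1 — not in {2, 3, 4, 5, 7, 8, 11, 13, 14}.
Hence q = 31 is a counterexample.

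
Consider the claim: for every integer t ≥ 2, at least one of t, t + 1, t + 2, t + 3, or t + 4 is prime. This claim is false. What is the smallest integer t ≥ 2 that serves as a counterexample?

t = 24

The first 22 eligible values, up to t = 23, all satisfy the conclusion.
t = 24: 24 = 2 × 12; 25 = 5 × 5; 26 = 2 × 13; 27 = 3 × 9; 28 = 2 × 14 — all composite.
So t = 24 is the smallest counterexample.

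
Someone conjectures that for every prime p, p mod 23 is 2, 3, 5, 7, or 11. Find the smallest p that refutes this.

p = 13

Check each prime p in order until the claim fails.
p = 2: 2 mod 23 = 2.
p = 3: 3 mod 23 = 3.
p = 5: 5 mod 23 = 5.
p = 7: 7 mod 23 = 7.
p = 11: 11 mod 23 = 11.
p = 13: 13 mod 23 = 13 — not in {2, 3, 5, 7, 11}.
Thus p = 13 disproves the claim, and no smaller p works.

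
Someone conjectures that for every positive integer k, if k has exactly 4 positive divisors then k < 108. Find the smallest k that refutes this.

A counterexample is any positive integer k such that k has exactly 4 positive divisors but the claim fails; we check each in order.
The first 33 eligible values, up to k = 106, all satisfy the conclusion.
k = 111: τ(111) = 4; 111 ≥ 108.

k = 111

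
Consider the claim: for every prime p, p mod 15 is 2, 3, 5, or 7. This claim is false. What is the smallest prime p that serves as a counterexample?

p = 11

We need the least prime p for which the claim fails.
p = 2: 2 mod 15 = 2.
p = 3: 3 mod 15 = 3.
p = 5: 5 mod 15 = 5.
p = 7: 7 mod 15 = 7.
p = 11: 11 mod 15 = 11 — not in {2, 3, 5, 7}.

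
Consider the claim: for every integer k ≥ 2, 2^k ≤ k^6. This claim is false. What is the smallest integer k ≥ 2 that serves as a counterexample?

k = 30

A counterexample is any integer k ≥ 2 such that 2^k > k^6; we check each in order.
The first 28 eligible values, up to k = 29, all satisfy the conclusion.
k = 30: 2^k = 1073741824 and k^6 = 729000000, so 1073741824 > 729000000.
Hence k = 30 is a counterexample.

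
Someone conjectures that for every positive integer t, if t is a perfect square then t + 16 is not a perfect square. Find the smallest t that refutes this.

t = 9

Check each positive integer t in order until t is a perfect square but t + 16 is a perfect square.
t = 1: 1 + 16 = 17, not a perfect square.
t = 4: 4 + 16 = 20, not a perfect square.
t = 9: 9 = 3² and 9 + 16 = 25 = 5².
Thus t = 9 disproves the claim, and no smaller t works.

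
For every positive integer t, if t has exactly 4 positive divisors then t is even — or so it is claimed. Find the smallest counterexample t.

A counterexample is any positive integer t such that t has exactly 4 positive divisors but t is odd; we check each in order.
t = 6: divisors of 6: 1, 2, 3, 6; 6 is even.
t = 8: divisors of 8: 1, 2, 4, 8; 8 is even.
t = 10: divisors of 10: 1, 2, 5, 10; 10 is even.
t = 14: divisors of 14: 1, 2, 7, 14; 14 is even.
t = 15: divisors of 15: 1, 3, 5, 15; 15 is odd.
Thus t = 15 disproves the claim, and no smaller t works.

t = 15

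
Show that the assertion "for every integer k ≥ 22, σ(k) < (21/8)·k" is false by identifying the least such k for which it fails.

k = 60

A counterexample is any integer k ≥ 22 such that the claim fails; we check each in order.
For k = 22, 23, 24, 25, …, 57, 58, 59 the conclusion holds.
k = 60: σ(60) = 168; 168 ≥ 315/2.
So k = 60 is the smallest counterexample.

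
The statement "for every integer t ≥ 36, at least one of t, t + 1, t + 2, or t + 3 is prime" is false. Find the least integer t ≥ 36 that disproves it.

t = 48

For t = 36, 37, 38, 39, …, 45, 46, 47 the conclusion holds.
t = 48: 48 = 2 × 24; 49 = 7 × 7; 50 = 2 × 25; 51 = 3 × 17 — all composite.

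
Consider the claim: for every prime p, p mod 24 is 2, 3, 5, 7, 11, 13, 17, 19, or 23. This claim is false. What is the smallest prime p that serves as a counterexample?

p = 73

We need the least prime p for which the claim fails.
For p = 2, 3, 5, 7, …, 61, 67, 71 the conclusion holds.
p = 73: 73 mod 24 = 1 — not in {2, 3, 5, 7, 11, 13, 17, 19, 23}.
So p = 73 is the smallest counterexample.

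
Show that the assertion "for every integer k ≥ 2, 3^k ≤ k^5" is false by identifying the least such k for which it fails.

k = 11

Check each integer k ≥ 2 in order until 3^k > k^5.
For k = 2, 3, 4, 5, 6, 7, 8, 9, 10 the conclusion holds.
k = 11: 3^k = 177147 and k^5 = 161051, so 177147 > 161051.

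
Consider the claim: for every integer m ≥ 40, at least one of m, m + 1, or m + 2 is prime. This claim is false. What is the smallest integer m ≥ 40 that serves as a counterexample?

m = 44

A counterexample is any integer m ≥ 40 such that m, m + 1, m + 2 are all composite; we check each in order.
The first 4 eligible values, up to m = 43, all satisfy the conclusion.
m = 44: 44 = 2 × 22; 45 = 3 × 15; 46 = 2 × 23 — all composite.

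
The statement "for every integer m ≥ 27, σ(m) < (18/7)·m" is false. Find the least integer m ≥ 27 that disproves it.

m = 48

A counterexample is any integer m ≥ 27 such that the claim fails; we check each in order.
The first 21 eligible values, up to m = 47, all satisfy the conclusion.
m = 48: σ(48) = 124; 124 ≥ 864/7.
So m = 48 is the smallest counterexample.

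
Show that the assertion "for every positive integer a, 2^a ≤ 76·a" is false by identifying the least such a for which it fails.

a = 10

For a = 1, 2, 3, 4, 5, 6, 7, 8, 9 the conclusion holds.
a = 10: 2^a = 1024 and 76·a = 760, so 1024 > 760.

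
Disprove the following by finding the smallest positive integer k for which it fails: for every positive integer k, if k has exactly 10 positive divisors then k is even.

k = 405

Check each positive integer k in order until k has exactly 10 positive divisors but k is odd.
For k = 48, 80, 112, 162, 176, 208, 272, 304, 368 the conclusion holds.
k = 405: divisors of 405: 10 divisors; 405 is odd.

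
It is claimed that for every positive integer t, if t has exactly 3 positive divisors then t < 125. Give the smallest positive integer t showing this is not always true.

A counterexample is any positive integer t such that t has exactly 3 positive divisors but the claim fails; we check each in order.
For t = 4, 9, 25, 49, 121 the conclusion holds.
t = 169: τ(169) = 3; 169 ≥ 125.
So t = 169 is the smallest counterexample.

t = 169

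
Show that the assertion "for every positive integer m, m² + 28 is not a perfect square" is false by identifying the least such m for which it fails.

m = 6

We need the least positive integer m for which m² + 28 is a perfect square.
For m = 1, 2, 3, 4, 5 the conclusion holds.
m = 6: 6² + 28 = 64 = 8², a perfect square.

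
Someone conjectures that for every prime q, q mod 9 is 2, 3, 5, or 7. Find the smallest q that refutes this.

We need the least prime q for which the claim fails.
q = 2: 2 mod 9 = 2.
q = 3: 3 mod 9 = 3.
q = 5: 5 mod 9 = 5.
q = 7: 7 mod 9 = 7.
q = 11: 11 mod 9 = 2.
q = 13: 13 mod 9 = 4 — not in {2, 3, 5, 7}.

q = 13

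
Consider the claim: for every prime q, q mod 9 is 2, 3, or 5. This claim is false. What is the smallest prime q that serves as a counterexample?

q = 7

We need the least prime q for which the claim fails.
q = 2: 2 mod 9 = 2.
q = 3: 3 mod 9 = 3.
q = 5: 5 mod 9 = 5.
q = 7: 7 mod 9 = 7 — not in {2, 3, 5}.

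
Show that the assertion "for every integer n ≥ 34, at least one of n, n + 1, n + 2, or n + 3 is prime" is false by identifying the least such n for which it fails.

Check each integer n ≥ 34 in order until n, n + 1, n + 2, n + 3 are all composite.
For n = 34, 35, 36, 37, …, 45, 46, 47 the conclusion holds.
n = 48: 48 = 2 × 24; 49 = 7 × 7; 50 = 2 × 25; 51 = 3 × 17 — all composite.

n = 48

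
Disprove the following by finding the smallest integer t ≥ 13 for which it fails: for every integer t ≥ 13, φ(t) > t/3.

The first 5 eligible values, up to t = 17, all satisfy the conclusion.
t = 18: φ(18) = 6 and 18/3 = 6, so φ(18) ≤ 18/3.
Hence t = 18 is a counterexample.

t = 18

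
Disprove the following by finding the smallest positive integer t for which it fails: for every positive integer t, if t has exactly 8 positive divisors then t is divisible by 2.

Check each positive integer t in order until t has exactly 8 positive divisors but t is not divisible by 2.
For t = 24, 30, 40, 42, …, 88, 102, 104 the conclusion holds.
t = 105: τ(105) = 8; 105 mod 2 = 1.

t = 105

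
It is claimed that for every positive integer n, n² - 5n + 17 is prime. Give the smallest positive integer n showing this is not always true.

A counterexample is any positive integer n such that n² - 5n + 17 is not prime; we check each in order.
For n = 1, 2, 3, 4, …, 10, 11, 12 the conclusion holds.
n = 13: n² - 5n + 17 = 121 = 11 × 11, composite.

n = 13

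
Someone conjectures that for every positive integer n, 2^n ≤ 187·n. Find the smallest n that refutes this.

For n = 1, 2, 3, 4, …, 9, 10, 11 the conclusion holds.
n = 12: 2^n = 4096 and 187·n = 2244, so 4096 > 2244.

n = 12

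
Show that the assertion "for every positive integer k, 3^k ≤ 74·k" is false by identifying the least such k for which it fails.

k = 6

A counterexample is any positive integer k such that 3^k > 74·k; we check each in order.
The first 5 eligible values, up to k = 5, all satisfy the conclusion.
k = 6: 3^k = 729 and 74·k = 444, so 729 > 444.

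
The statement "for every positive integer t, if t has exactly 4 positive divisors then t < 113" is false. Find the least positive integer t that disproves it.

Check each positive integer t in order until t has exactly 4 positive divisors but the claim fails.
For t = 6, 8, 10, 14, …, 95, 106, 111 the conclusion holds.
t = 115: τ(115) = 4; 115 ≥ 113.
Hence t = 115 is a counterexample.

t = 115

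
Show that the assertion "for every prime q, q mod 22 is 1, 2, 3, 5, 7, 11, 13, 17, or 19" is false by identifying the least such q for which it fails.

For q = 2, 3, 5, 7, 11, 13, 17, 19, 23, 29 the conclusion holds.
q = 31: 31 mod 22 = 9 — not in {1, 2, 3, 5, 7, 11, 13, 17, 19}.
Hence q = 31 is a counterexample.

q = 31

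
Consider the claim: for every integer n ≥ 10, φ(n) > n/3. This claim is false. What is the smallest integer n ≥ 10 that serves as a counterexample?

For n = 10, 11 the conclusion holds.
n = 12: φ(12) = 4 and 12/3 = 4, so φ(12) ≤ 12/3.
So n = 12 is the smallest counterexample.

n = 12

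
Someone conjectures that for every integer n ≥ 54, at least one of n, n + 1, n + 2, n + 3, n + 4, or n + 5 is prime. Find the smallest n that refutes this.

A counterexample is any integer n ≥ 54 such that n, n + 1, n + 2, n + 3, n + 4, n + 5 are all composite; we check each in order.
For n = 54, 55, 56, 57, …, 87, 88, 89 the conclusion holds.
n = 90: 90 = 2 × 45; 91 = 7 × 13; 92 = 2 × 46; 93 = 3 × 31; 94 = 2 × 47; 95 = 5 × 19 — all composite.
Hence n = 90 is a counterexample.

n = 90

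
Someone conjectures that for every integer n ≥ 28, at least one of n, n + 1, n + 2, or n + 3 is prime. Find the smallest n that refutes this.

For n = 28, 29, 30, 31 the conclusion holds.
n = 32: 32 = 2 × 16; 33 = 3 × 11; 34 = 2 × 17; 35 = 5 × 7 — all composite.

n = 32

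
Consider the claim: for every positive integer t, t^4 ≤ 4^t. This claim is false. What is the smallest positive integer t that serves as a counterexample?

t = 3

Check each positive integer t in order until t^4 > 4^t.
t = 1: t^4 = 1 and 4^t = 4, so 1 ≤ 4.
t = 2: t^4 = 16 and 4^t = 16, so 16 ≤ 16.
t = 3: t^4 = 81 and 4^t = 64, so 81 > 64.
Thus t = 3 disproves the claim, and no smaller t works.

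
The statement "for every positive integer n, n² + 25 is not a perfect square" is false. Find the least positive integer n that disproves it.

The first 11 eligible values, up to n = 11, all satisfy the conclusion.
n = 12: 12² + 25 = 169 = 13², a perfect square.
Thus n = 12 disproves the claim, and no smaller n works.

n = 12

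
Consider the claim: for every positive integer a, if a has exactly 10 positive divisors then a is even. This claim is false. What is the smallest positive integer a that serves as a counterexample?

a = 405

We need the least positive integer a for which a has exactly 10 positive divisors but a is odd.
For a = 48, 80, 112, 162, 176, 208, 272, 304, 368 the conclusion holds.
a = 405: divisors of 405: 10 divisors; 405 is odd.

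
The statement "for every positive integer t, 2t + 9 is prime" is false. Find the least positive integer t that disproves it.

t = 3

Check each positive integer t in order until 2t + 9 is not prime.
t = 1: 2t + 9 = 11, prime.
t = 2: 2t + 9 = 13, prime.
t = 3: 2t + 9 = 15 = 3 × 5, composite.
So t = 3 is the smallest counterexample.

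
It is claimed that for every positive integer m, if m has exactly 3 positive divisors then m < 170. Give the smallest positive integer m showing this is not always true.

The first 6 eligible values, up to m = 169, all satisfy the conclusion.
m = 289: τ(289) = 3; 289 ≥ 170.
Hence m = 289 is a counterexample.

m = 289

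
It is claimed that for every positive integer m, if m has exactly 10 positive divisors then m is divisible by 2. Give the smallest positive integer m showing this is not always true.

We need the least positive integer m for which m has exactly 10 positive divisors but m is not divisible by 2.
The first 9 eligible values, up to m = 368, all satisfy the conclusion.
m = 405: τ(405) = 10; 405 mod 2 = 1.

m = 405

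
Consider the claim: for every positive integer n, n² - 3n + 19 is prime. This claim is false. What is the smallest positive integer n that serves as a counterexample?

n = 18

We need the least positive integer n for which n² - 3n + 19 is not prime.
For n = 1, 2, 3, 4, …, 15, 16, 17 the conclusion holds.
n = 18: n² - 3n + 19 = 289 = 17 × 17, composite.
Hence n = 18 is a counterexample.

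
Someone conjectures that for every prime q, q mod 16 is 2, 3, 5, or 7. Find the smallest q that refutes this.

q = 11

Check each prime q in order until the claim fails.
The first 4 eligible values, up to q = 7, all satisfy the conclusion.
q = 11: 11 mod 16 = 11 — not in {2, 3, 5, 7}.
Hence q = 11 is a counterexample.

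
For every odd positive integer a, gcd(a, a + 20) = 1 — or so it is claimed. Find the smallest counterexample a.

a = 5

A counterexample is any odd positive integer a such that gcd(a, a + 20) > 1; we check each in order.
a = 1: gcd(1, 21) = 1.
a = 3: gcd(3, 23) = 1.
a = 5: gcd(5, 25) = 5.
Thus a = 5 disproves the claim, and no smaller a works.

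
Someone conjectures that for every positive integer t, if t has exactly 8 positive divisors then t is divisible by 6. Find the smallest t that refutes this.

t = 40

We need the least positive integer t for which t has exactly 8 positive divisors but t is not divisible by 6.
t = 24: τ(24) = 8; 24 mod 6 = 0.
t = 30: τ(30) = 8; 30 mod 6 = 0.
t = 40: τ(40) = 8; 40 mod 6 = 4.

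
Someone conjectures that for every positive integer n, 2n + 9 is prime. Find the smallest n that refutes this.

n = 3

Check each positive integer n in order until 2n + 9 is not prime.
For n = 1, 2 the conclusion holds.
n = 3: 2n + 9 = 15 = 3 × 5, composite.
Thus n = 3 disproves the claim, and no smaller n works.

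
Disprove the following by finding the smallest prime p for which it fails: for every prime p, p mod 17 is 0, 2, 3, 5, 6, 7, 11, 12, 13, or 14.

Check each prime p in order until the claim fails.
For p = 2, 3, 5, 7, …, 31, 37, 41 the conclusion holds.
p = 43: 43 mod 17 = 9 — not in {0, 2, 3, 5, 6, 7, 11, 12, 13, 14}.

p = 43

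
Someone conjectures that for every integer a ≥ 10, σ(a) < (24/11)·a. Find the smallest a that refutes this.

a = 12

We need the least integer a ≥ 10 for which the claim fails.
a = 10: σ(10) = 18; 18 < 240/11.
a = 11: σ(11) = 12; 12 < 24.
a = 12: σ(12) = 28; 28 ≥ 288/11.
Hence a = 12 is a counterexample.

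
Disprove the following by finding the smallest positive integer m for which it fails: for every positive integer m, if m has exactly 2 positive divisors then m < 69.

We need the least positive integer m for which m has exactly 2 positive divisors but the claim fails.
The first 19 eligible values, up to m = 67, all satisfy the conclusion.
m = 71: τ(71) = 2; 71 ≥ 69.
Hence m = 71 is a counterexample.

m = 71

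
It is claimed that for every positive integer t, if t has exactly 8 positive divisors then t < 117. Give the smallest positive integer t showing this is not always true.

A counterexample is any positive integer t such that t has exactly 8 positive divisors but the claim fails; we check each in order.
For t = 24, 30, 40, 42, …, 105, 110, 114 the conclusion holds.
t = 128: τ(128) = 8; 128 ≥ 117.

t = 128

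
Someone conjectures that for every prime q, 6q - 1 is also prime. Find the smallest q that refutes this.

Check each prime q in order until 6q - 1 is not prime.
The first 4 eligible values, up to q = 7, all satisfy the conclusion.
q = 11: 6q - 1 = 65 = 5 × 13, not prime.
Thus q = 11 disproves the claim, and no smaller q works.

q = 11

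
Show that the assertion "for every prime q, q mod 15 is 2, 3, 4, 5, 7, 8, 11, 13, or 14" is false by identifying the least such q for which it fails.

q = 31

We need the least prime q for which the claim fails.
The first 10 eligible values, up to q = 29, all satisfy the conclusion.
q = 31: 31 mod 15 = 1 — not in {2, 3, 4, 5, 7, 8, 11, 13, 14}.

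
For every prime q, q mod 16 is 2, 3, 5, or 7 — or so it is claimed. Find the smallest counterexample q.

q = 11

q = 2: 2 mod 16 = 2.
q = 3: 3 mod 16 = 3.
q = 5: 5 mod 16 = 5.
q = 7: 7 mod 16 = 7.
q = 11: 11 mod 16 = 11 — not in {2, 3, 5, 7}.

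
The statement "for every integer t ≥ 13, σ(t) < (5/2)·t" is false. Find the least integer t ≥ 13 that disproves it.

For t = 13, 14, 15, 16, …, 21, 22, 23 the conclusion holds.
t = 24: σ(24) = 60; 60 ≥ 60.
Thus t = 24 disproves the claim, and no smaller t works.

t = 24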